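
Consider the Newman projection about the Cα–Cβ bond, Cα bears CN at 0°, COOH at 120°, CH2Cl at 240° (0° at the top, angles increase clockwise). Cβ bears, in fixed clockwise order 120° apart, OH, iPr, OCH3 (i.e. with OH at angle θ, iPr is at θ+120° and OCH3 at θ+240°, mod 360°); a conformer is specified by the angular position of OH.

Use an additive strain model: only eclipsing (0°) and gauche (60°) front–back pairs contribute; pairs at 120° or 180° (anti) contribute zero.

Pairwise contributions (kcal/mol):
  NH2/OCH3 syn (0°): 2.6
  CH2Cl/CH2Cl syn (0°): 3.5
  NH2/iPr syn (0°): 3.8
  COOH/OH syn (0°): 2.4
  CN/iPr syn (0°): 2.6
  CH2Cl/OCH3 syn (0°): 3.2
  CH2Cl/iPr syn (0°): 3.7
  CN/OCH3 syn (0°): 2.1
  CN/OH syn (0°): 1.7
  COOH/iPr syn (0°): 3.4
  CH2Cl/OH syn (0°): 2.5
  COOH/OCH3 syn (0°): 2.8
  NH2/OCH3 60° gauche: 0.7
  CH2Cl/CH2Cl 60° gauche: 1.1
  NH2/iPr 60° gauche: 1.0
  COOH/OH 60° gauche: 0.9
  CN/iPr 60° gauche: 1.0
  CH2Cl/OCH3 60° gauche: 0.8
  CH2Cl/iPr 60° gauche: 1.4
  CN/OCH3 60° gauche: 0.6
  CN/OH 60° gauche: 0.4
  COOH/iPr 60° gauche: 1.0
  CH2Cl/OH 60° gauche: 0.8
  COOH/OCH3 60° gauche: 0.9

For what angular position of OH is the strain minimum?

OH at 0° is eclipsed. CN at 0° is eclipsed with OH at 0° (1.7); COOH at 120° is eclipsed with iPr at 120° (3.4); CH2Cl at 240° is eclipsed with OCH3 at 240° (3.2). Total 8.3 kcal/mol.
OH at 60° is staggered. CN at 0° is gauche with OH at 60° (0.4); CN at 0° is gauche with OCH3 at 300° (0.6); COOH at 120° is gauche with OH at 60° (0.9); COOH at 120° is gauche with iPr at 180° (1.0); CH2Cl at 240° is gauche with iPr at 180° (1.4); CH2Cl at 240° is gauche with OCH3 at 300° (0.8). Total 5.1 kcal/mol.
OH at 120° is eclipsed. CN at 0° is eclipsed with OCH3 at 0° (2.1); COOH at 120° is eclipsed with OH at 120° (2.4); CH2Cl at 240° is eclipsed with iPr at 240° (3.7). Total 8.2 kcal/mol.
OH at 180° is staggered. CN at 0° is gauche with iPr at 300° (1.0); CN at 0° is gauche with OCH3 at 60° (0.6); COOH at 120° is gauche with OH at 180° (0.9); COOH at 120° is gauche with OCH3 at 60° (0.9); CH2Cl at 240° is gauche with OH at 180° (0.8); CH2Cl at 240° is gauche with iPr at 300° (1.4). Total 5.6 kcal/mol.
OH at 240° is eclipsed. CN at 0° is eclipsed with iPr at 0° (2.6); COOH at 120° is eclipsed with OCH3 at 120° (2.8); CH2Cl at 240° is eclipsed with OH at 240° (2.5). Total 7.9 kcal/mol.
OH at 300° is staggered. CN at 0° is gauche with OH at 300° (0.4); CN at 0° is gauche with iPr at 60° (1.0); COOH at 120° is gauche with iPr at 60° (1.0); COOH at 120° is gauche with OCH3 at 180° (0.9); CH2Cl at 240° is gauche with OH at 300° (0.8); CH2Cl at 240° is gauche with OCH3 at 180° (0.8). Total 4.9 kcal/mol.
The minimum (4.9 kcal/mol) occurs with OH at 300°.

300°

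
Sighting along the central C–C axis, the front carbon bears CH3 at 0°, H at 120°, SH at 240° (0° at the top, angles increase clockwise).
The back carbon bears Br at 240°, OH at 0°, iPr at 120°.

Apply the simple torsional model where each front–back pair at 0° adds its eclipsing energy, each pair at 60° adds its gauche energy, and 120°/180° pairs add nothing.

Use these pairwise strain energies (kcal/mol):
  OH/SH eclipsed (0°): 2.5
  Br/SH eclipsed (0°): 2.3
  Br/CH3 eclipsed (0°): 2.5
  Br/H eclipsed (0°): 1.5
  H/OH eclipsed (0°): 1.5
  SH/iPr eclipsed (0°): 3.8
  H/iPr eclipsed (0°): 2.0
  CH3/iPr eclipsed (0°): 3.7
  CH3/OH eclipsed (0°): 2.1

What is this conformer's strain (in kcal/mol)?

This conformer is eclipsed. CH3 at 0° is eclipsed with OH at 0° (2.1); H at 120° is eclipsed with iPr at 120° (2.0); SH at 240° is eclipsed with Br at 240° (2.3). Total 6.4 kcal/mol.

6.4 kcal/mol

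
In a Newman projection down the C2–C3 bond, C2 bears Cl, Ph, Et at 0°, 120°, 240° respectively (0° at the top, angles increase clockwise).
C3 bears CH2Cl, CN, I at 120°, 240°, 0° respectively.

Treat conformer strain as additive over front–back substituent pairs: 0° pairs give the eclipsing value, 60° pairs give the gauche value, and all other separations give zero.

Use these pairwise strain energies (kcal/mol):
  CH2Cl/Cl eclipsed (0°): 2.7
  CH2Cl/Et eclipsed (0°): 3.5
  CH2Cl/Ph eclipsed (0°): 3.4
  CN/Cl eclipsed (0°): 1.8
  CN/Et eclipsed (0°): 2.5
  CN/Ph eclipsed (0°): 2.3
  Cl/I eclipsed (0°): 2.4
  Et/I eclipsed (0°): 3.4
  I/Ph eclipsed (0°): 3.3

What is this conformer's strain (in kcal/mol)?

This conformer (eclipsed): Cl(0°)/I(0°) eclipsed 2.4; Ph(120°)/CH2Cl(120°) eclipsed 3.4; Et(240°)/CN(240°) eclipsed 2.5 → 8.3 kcal/mol.

8.3 kcal/mol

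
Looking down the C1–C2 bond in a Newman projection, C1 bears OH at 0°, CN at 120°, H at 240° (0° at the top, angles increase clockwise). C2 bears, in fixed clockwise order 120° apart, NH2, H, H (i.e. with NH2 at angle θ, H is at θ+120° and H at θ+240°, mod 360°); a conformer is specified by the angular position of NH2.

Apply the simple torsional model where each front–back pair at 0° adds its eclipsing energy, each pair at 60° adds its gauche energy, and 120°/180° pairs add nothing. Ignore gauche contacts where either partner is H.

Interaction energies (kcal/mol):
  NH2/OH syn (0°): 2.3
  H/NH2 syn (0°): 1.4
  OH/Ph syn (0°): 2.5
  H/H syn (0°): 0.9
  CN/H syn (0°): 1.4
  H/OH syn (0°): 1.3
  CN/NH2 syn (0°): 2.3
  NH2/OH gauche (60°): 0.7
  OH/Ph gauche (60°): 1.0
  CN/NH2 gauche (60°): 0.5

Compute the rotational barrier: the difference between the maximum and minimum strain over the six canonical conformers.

NH2 at 0° (eclipsed): OH–NH2 eclipsed, CN–H eclipsed, H–H eclipsed; 2.3 + 1.4 + 0.9 = 4.6 kcal/mol.
NH2 at 60° (staggered): OH–NH2 gauche, CN–NH2 gauche; 0.7 + 0.5 = 1.2 kcal/mol.
NH2 at 120° (eclipsed): OH–H eclipsed, CN–NH2 eclipsed, H–H eclipsed; 1.3 + 2.3 + 0.9 = 4.5 kcal/mol.
NH2 at 180° (staggered): CN–NH2 gauche; 0.5 = 0.5 kcal/mol.
NH2 at 240° (eclipsed): OH–H eclipsed, CN–H eclipsed, H–NH2 eclipsed; 1.3 + 1.4 + 1.4 = 4.1 kcal/mol.
NH2 at 300° (staggered): OH–NH2 gauche; 0.7 = 0.7 kcal/mol.
Max at 0° (4.6 kcal/mol), min at 180° (0.5 kcal/mol); barrier = 4.1 kcal/mol.

4.1 kcal/mol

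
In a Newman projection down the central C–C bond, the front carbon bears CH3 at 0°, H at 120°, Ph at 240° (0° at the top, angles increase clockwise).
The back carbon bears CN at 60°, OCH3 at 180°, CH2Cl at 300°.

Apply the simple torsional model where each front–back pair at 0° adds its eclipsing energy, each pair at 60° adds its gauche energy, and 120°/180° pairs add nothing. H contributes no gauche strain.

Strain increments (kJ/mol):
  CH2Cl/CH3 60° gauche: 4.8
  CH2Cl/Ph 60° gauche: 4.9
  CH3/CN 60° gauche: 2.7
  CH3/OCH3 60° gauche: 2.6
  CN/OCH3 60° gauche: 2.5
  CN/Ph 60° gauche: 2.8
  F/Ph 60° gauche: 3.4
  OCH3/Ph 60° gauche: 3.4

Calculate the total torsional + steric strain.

15.8 kJ/mol

This conformer (staggered): CH3–CN gauche, CH3–CH2Cl gauche, Ph–OCH3 gauche, Ph–CH2Cl gauche; 2.7 + 4.8 + 3.4 + 4.9 = 15.8 kJ/mol.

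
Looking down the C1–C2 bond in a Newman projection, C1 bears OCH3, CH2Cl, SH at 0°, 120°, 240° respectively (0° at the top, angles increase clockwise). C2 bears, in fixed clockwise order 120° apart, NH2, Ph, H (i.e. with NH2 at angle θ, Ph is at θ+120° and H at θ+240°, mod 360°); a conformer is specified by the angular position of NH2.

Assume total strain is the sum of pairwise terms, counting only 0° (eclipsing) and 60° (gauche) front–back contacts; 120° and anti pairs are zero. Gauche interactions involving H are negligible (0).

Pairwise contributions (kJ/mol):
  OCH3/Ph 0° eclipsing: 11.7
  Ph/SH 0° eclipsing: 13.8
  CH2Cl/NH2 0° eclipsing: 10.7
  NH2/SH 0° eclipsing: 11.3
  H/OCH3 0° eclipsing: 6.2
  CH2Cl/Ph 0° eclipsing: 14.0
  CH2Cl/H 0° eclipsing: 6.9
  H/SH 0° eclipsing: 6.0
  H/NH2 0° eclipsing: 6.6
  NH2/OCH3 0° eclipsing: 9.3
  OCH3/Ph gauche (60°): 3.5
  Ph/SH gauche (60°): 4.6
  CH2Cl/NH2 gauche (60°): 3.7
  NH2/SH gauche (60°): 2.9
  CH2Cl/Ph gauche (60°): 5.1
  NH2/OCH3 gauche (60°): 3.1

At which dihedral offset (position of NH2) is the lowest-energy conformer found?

NH2 at 0° (eclipsed): OCH3(0°)/NH2(0°) eclipsed 9.3; CH2Cl(120°)/Ph(120°) eclipsed 14.0; SH(240°)/H(240°) eclipsed 6.0 → 29.3 kJ/mol.
NH2 at 60° (staggered): OCH3(0°)/NH2(60°) gauche 3.1; CH2Cl(120°)/NH2(60°) gauche 3.7; CH2Cl(120°)/Ph(180°) gauche 5.1; SH(240°)/Ph(180°) gauche 4.6 → 16.5 kJ/mol.
NH2 at 120° (eclipsed): OCH3(0°)/H(0°) eclipsed 6.2; CH2Cl(120°)/NH2(120°) eclipsed 10.7; SH(240°)/Ph(240°) eclipsed 13.8 → 30.7 kJ/mol.
NH2 at 180° (staggered): OCH3(0°)/Ph(300°) gauche 3.5; CH2Cl(120°)/NH2(180°) gauche 3.7; SH(240°)/NH2(180°) gauche 2.9; SH(240°)/Ph(300°) gauche 4.6 → 14.7 kJ/mol.
NH2 at 240° (eclipsed): OCH3(0°)/Ph(0°) eclipsed 11.7; CH2Cl(120°)/H(120°) eclipsed 6.9; SH(240°)/NH2(240°) eclipsed 11.3 → 29.9 kJ/mol.
NH2 at 300° (staggered): OCH3(0°)/NH2(300°) gauche 3.1; OCH3(0°)/Ph(60°) gauche 3.5; CH2Cl(120°)/Ph(60°) gauche 5.1; SH(240°)/NH2(300°) gauche 2.9 → 14.6 kJ/mol.
The minimum (14.6 kJ/mol) occurs with NH2 at 300°.

300°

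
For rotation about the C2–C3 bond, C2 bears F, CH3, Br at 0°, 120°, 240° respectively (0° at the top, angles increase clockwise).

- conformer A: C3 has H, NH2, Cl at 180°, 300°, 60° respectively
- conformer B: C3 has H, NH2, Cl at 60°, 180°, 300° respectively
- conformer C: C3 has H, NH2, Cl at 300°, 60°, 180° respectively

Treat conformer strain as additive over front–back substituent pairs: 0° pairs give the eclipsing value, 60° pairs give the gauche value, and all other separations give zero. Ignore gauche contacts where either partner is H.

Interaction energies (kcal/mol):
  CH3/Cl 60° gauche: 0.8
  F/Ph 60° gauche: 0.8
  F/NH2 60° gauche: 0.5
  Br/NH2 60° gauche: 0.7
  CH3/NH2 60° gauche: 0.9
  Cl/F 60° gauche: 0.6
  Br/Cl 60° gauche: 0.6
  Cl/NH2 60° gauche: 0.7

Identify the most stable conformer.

A (staggered): F(0°)/NH2(300°) gauche 0.5; F(0°)/Cl(60°) gauche 0.6; CH3(120°)/Cl(60°) gauche 0.8; Br(240°)/NH2(300°) gauche 0.7 → 2.6 kcal/mol.
B (staggered): F(0°)/Cl(300°) gauche 0.6; CH3(120°)/NH2(180°) gauche 0.9; Br(240°)/NH2(180°) gauche 0.7; Br(240°)/Cl(300°) gauche 0.6 → 2.8 kcal/mol.
C (staggered): F(0°)/NH2(60°) gauche 0.5; CH3(120°)/NH2(60°) gauche 0.9; CH3(120°)/Cl(180°) gauche 0.8; Br(240°)/Cl(180°) gauche 0.6 → 2.8 kcal/mol.
A has the lowest total (2.6 kcal/mol).

A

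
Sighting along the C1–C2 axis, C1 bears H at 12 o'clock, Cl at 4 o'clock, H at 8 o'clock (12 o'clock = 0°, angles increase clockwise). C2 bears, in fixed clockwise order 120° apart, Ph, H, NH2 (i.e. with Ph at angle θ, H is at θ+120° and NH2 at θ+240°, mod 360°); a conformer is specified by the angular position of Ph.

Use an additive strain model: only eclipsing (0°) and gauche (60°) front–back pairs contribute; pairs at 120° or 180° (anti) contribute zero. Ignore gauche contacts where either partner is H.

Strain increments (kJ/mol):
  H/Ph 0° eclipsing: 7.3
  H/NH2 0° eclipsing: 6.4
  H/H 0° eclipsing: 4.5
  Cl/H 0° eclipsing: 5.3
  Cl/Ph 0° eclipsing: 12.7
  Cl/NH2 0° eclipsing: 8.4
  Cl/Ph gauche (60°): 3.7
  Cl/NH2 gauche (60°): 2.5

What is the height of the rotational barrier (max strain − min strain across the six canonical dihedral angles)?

Ph at 0° (eclipsed): H–Ph eclipsed, Cl–H eclipsed, H–NH2 eclipsed; 7.3 + 5.3 + 6.4 = 19.0 kJ/mol.
Ph at 60° (staggered): Cl–Ph gauche; 3.7 = 3.7 kJ/mol.
Ph at 120° (eclipsed): H–NH2 eclipsed, Cl–Ph eclipsed, H–H eclipsed; 6.4 + 12.7 + 4.5 = 23.6 kJ/mol.
Ph at 180° (staggered): Cl–Ph gauche, Cl–NH2 gauche; 3.7 + 2.5 = 6.2 kJ/mol.
Ph at 240° (eclipsed): H–H eclipsed, Cl–NH2 eclipsed, H–Ph eclipsed; 4.5 + 8.4 + 7.3 = 20.2 kJ/mol.
Ph at 300° (staggered): Cl–NH2 gauche; 2.5 = 2.5 kJ/mol.
Max at 120° (23.6 kJ/mol), min at 300° (2.5 kJ/mol); barrier = 21.1 kJ/mol.

21.1 kJ/mol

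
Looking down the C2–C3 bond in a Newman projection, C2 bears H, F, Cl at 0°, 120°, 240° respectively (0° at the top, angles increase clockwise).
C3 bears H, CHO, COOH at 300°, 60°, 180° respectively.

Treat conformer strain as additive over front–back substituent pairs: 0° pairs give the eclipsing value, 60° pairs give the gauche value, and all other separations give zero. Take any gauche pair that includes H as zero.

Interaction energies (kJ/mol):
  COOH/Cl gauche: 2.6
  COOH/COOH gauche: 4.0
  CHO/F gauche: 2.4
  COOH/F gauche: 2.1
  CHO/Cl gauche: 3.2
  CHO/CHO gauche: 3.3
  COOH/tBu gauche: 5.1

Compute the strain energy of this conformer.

This conformer (staggered): F(120°)/CHO(60°) gauche 2.4; F(120°)/COOH(180°) gauche 2.1; Cl(240°)/COOH(180°) gauche 2.6 → 7.1 kJ/mol.

7.1 kJ/mol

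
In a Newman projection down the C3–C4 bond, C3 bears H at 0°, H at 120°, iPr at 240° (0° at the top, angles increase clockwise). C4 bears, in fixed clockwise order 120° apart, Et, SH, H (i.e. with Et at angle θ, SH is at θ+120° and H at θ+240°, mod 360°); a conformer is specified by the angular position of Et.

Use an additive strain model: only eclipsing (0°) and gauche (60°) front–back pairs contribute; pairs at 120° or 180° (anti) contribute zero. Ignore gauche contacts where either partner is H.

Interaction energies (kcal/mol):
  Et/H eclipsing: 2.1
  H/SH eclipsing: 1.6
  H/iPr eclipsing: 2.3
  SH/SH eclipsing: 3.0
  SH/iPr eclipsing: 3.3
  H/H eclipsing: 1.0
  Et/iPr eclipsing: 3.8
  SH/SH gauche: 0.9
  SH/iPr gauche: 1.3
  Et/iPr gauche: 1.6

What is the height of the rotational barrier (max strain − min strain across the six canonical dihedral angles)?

5.1 kcal/mol

Et at 0° is eclipsed. H at 0° is eclipsed with Et at 0° (2.1); H at 120° is eclipsed with SH at 120° (1.6); iPr at 240° is eclipsed with H at 240° (2.3). Total 6.0 kcal/mol.
Et at 60° is staggered. iPr at 240° is gauche with SH at 180° (1.3). Total 1.3 kcal/mol.
Et at 120° is eclipsed. H at 0° is eclipsed with H at 0° (1.0); H at 120° is eclipsed with Et at 120° (2.1); iPr at 240° is eclipsed with SH at 240° (3.3). Total 6.4 kcal/mol.
Et at 180° is staggered. iPr at 240° is gauche with Et at 180° (1.6); iPr at 240° is gauche with SH at 300° (1.3). Total 2.9 kcal/mol.
Et at 240° is eclipsed. H at 0° is eclipsed with SH at 0° (1.6); H at 120° is eclipsed with H at 120° (1.0); iPr at 240° is eclipsed with Et at 240° (3.8). Total 6.4 kcal/mol.
Et at 300° is staggered. iPr at 240° is gauche with Et at 300° (1.6). Total 1.6 kcal/mol.
Max at 120° (6.4 kcal/mol), min at 60° (1.3 kcal/mol); barrier = 5.1 kcal/mol.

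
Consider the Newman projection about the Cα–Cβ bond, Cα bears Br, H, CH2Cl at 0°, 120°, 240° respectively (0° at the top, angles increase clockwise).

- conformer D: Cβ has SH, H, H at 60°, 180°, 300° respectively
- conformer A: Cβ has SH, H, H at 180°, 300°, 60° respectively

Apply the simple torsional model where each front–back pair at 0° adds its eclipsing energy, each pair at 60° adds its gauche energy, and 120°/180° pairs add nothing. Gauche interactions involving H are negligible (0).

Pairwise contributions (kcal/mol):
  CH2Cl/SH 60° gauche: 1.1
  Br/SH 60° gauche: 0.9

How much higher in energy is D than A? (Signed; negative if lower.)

-0.2 kcal/mol

D (staggered): Br–SH gauche; 0.9 = 0.9 kcal/mol.
A (staggered): CH2Cl–SH gauche; 1.1 = 1.1 kcal/mol.
E(D) − E(A) = 0.9 − 1.1 = -0.2 kcal/mol.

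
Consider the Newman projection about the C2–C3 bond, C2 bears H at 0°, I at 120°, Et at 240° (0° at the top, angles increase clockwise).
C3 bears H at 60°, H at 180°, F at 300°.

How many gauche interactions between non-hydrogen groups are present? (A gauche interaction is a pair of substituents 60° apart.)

1

Non-H gauche pairs: Et(240°)/F(300°) — 1 interaction.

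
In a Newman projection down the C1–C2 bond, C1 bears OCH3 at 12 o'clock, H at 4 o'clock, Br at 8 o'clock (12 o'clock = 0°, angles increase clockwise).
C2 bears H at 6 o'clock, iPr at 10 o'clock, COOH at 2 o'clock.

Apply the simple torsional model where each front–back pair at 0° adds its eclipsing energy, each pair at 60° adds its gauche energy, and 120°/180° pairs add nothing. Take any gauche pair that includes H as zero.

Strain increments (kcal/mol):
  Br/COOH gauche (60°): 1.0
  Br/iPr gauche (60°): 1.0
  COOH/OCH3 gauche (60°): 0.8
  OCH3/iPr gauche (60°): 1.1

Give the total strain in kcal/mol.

2.9 kcal/mol

This conformer (staggered): OCH3(0°)/iPr(300°) gauche 1.1; OCH3(0°)/COOH(60°) gauche 0.8; Br(240°)/iPr(300°) gauche 1.0 → 2.9 kcal/mol.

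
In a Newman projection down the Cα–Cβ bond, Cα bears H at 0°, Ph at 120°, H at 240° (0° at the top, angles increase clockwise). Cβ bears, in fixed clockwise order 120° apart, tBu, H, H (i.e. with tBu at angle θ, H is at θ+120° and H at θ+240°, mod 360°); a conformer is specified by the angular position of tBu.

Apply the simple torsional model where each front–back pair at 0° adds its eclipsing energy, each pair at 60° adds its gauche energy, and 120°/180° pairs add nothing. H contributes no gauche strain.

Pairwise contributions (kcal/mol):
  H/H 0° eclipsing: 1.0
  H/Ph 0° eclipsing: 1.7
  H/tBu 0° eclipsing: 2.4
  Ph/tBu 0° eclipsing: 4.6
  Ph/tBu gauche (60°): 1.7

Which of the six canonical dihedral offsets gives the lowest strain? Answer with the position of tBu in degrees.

tBu at 0° is eclipsed. H at 0° is eclipsed with tBu at 0° (2.4); Ph at 120° is eclipsed with H at 120° (1.7); H at 240° is eclipsed with H at 240° (1.0). Total 5.1 kcal/mol.
tBu at 60° is staggered. Ph at 120° is gauche with tBu at 60° (1.7). Total 1.7 kcal/mol.
tBu at 120° is eclipsed. H at 0° is eclipsed with H at 0° (1.0); Ph at 120° is eclipsed with tBu at 120° (4.6); H at 240° is eclipsed with H at 240° (1.0). Total 6.6 kcal/mol.
tBu at 180° is staggered. Ph at 120° is gauche with tBu at 180° (1.7). Total 1.7 kcal/mol.
tBu at 240° is eclipsed. H at 0° is eclipsed with H at 0° (1.0); Ph at 120° is eclipsed with H at 120° (1.7); H at 240° is eclipsed with tBu at 240° (2.4). Total 5.1 kcal/mol.
tBu at 300° (staggered): no non-H gauche contacts → 0.0 kcal/mol.
The minimum (0.0 kcal/mol) occurs with tBu at 300°.

300°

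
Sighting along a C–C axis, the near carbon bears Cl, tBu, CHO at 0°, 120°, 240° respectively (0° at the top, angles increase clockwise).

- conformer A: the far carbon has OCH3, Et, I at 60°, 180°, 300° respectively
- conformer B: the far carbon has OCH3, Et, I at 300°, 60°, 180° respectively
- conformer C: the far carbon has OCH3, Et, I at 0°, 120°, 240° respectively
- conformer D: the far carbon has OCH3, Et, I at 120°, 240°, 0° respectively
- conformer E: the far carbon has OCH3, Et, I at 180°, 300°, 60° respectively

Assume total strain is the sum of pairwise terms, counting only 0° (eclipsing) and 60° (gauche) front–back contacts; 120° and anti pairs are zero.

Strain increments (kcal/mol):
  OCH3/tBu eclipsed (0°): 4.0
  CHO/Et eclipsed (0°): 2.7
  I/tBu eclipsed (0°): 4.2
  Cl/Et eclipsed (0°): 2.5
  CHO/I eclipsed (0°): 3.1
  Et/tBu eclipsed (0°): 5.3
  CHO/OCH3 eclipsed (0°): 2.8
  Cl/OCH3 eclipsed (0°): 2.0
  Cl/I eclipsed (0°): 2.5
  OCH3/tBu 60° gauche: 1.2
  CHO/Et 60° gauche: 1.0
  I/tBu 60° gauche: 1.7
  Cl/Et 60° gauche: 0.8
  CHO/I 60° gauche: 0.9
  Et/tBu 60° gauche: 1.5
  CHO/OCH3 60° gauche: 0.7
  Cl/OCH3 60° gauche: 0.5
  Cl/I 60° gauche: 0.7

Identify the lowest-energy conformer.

A (staggered): Cl(0°)/OCH3(60°) gauche 0.5; Cl(0°)/I(300°) gauche 0.7; tBu(120°)/OCH3(60°) gauche 1.2; tBu(120°)/Et(180°) gauche 1.5; CHO(240°)/Et(180°) gauche 1.0; CHO(240°)/I(300°) gauche 0.9 → 5.8 kcal/mol.
B (staggered): Cl(0°)/OCH3(300°) gauche 0.5; Cl(0°)/Et(60°) gauche 0.8; tBu(120°)/Et(60°) gauche 1.5; tBu(120°)/I(180°) gauche 1.7; CHO(240°)/OCH3(300°) gauche 0.7; CHO(240°)/I(180°) gauche 0.9 → 6.1 kcal/mol.
C (eclipsed): Cl(0°)/OCH3(0°) eclipsed 2.0; tBu(120°)/Et(120°) eclipsed 5.3; CHO(240°)/I(240°) eclipsed 3.1 → 10.4 kcal/mol.
D (eclipsed): Cl(0°)/I(0°) eclipsed 2.5; tBu(120°)/OCH3(120°) eclipsed 4.0; CHO(240°)/Et(240°) eclipsed 2.7 → 9.2 kcal/mol.
E (staggered): Cl(0°)/Et(300°) gauche 0.8; Cl(0°)/I(60°) gauche 0.7; tBu(120°)/OCH3(180°) gauche 1.2; tBu(120°)/I(60°) gauche 1.7; CHO(240°)/OCH3(180°) gauche 0.7; CHO(240°)/Et(300°) gauche 1.0 → 6.1 kcal/mol.
A has the lowest total (5.8 kcal/mol).

A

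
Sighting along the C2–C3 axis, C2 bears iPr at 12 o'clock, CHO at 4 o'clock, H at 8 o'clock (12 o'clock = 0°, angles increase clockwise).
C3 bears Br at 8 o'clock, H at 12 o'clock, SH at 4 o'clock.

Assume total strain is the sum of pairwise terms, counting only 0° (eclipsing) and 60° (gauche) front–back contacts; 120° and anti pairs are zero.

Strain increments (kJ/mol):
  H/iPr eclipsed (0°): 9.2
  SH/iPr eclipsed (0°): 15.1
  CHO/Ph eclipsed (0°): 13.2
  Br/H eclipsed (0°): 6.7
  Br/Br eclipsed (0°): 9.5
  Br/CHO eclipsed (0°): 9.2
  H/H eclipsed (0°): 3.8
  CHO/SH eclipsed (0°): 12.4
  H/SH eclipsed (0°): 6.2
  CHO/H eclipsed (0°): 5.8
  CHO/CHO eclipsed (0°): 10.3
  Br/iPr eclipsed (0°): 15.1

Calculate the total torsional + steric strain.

28.3 kJ/mol

This conformer (eclipsed): iPr(0°)/H(0°) eclipsed 9.2; CHO(120°)/SH(120°) eclipsed 12.4; H(240°)/Br(240°) eclipsed 6.7 → 28.3 kJ/mol.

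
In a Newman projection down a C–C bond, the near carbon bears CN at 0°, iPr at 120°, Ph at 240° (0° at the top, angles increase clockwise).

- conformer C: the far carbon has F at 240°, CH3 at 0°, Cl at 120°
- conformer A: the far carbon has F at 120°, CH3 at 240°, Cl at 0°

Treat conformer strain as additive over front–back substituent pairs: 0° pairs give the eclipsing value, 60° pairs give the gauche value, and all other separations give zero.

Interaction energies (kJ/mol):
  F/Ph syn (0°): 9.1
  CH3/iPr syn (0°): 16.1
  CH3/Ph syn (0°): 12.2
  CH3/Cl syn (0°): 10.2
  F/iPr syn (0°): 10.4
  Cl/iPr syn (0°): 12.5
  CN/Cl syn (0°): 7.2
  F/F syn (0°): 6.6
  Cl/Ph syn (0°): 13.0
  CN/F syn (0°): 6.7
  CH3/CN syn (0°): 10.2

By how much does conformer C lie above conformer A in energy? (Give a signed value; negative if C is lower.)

+2.0 kJ/mol

C is eclipsed. CN at 0° is eclipsed with CH3 at 0° (10.2); iPr at 120° is eclipsed with Cl at 120° (12.5); Ph at 240° is eclipsed with F at 240° (9.1). Total 31.8 kJ/mol.
A is eclipsed. CN at 0° is eclipsed with Cl at 0° (7.2); iPr at 120° is eclipsed with F at 120° (10.4); Ph at 240° is eclipsed with CH3 at 240° (12.2). Total 29.8 kJ/mol.
E(C) − E(A) = 31.8 − 29.8 = +2.0 kJ/mol.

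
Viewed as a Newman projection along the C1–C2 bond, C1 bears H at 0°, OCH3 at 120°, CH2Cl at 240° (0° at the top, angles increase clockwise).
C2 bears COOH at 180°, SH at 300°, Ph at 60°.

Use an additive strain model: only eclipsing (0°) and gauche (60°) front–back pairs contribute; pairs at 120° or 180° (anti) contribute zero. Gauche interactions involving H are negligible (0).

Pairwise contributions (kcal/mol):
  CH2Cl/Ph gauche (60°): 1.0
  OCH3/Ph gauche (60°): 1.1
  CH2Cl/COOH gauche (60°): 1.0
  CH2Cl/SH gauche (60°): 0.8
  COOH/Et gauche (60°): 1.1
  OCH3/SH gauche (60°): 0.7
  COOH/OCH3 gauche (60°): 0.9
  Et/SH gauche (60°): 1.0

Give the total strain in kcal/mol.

3.8 kcal/mol

This conformer is staggered. OCH3 at 120° is gauche with COOH at 180° (0.9); OCH3 at 120° is gauche with Ph at 60° (1.1); CH2Cl at 240° is gauche with COOH at 180° (1.0); CH2Cl at 240° is gauche with SH at 300° (0.8). Total 3.8 kcal/mol.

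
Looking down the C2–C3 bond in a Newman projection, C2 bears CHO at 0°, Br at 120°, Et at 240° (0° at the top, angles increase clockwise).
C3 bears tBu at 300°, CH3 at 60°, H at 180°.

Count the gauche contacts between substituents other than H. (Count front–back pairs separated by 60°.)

4

Non-H gauche pairs: CHO(0°)/tBu(300°); CHO(0°)/CH3(60°); Br(120°)/CH3(60°); Et(240°)/tBu(300°) — 4 interactions.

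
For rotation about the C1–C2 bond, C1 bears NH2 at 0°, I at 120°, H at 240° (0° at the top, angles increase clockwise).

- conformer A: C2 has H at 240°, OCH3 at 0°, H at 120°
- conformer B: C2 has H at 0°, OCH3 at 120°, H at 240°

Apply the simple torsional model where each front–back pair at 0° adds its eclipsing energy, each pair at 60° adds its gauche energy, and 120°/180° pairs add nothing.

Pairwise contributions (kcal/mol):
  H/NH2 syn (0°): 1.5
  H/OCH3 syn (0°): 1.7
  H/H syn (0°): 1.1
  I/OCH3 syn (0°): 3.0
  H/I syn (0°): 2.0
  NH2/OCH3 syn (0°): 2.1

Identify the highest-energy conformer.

A (eclipsed): NH2–OCH3 eclipsed, I–H eclipsed, H–H eclipsed; 2.1 + 2.0 + 1.1 = 5.2 kcal/mol.
B (eclipsed): NH2–H eclipsed, I–OCH3 eclipsed, H–H eclipsed; 1.5 + 3.0 + 1.1 = 5.6 kcal/mol.
B has the highest total (5.6 kcal/mol).

B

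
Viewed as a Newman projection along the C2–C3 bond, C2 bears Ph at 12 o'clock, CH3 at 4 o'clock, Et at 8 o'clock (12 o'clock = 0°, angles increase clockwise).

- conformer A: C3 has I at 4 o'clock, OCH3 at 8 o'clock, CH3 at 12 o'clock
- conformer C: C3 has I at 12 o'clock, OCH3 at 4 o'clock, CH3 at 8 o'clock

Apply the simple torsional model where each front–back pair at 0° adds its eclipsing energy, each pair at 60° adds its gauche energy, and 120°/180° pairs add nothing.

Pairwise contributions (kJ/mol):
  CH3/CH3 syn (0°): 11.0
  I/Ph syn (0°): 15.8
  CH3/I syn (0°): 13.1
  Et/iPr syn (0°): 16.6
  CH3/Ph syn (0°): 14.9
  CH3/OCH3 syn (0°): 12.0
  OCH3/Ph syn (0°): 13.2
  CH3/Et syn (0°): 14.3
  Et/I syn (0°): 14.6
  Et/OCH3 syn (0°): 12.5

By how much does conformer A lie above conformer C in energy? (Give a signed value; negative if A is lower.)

-1.6 kJ/mol

A (eclipsed): Ph–CH3 eclipsed, CH3–I eclipsed, Et–OCH3 eclipsed; 14.9 + 13.1 + 12.5 = 40.5 kJ/mol.
C (eclipsed): Ph–I eclipsed, CH3–OCH3 eclipsed, Et–CH3 eclipsed; 15.8 + 12.0 + 14.3 = 42.1 kJ/mol.
E(A) − E(C) = 40.5 − 42.1 = -1.6 kJ/mol.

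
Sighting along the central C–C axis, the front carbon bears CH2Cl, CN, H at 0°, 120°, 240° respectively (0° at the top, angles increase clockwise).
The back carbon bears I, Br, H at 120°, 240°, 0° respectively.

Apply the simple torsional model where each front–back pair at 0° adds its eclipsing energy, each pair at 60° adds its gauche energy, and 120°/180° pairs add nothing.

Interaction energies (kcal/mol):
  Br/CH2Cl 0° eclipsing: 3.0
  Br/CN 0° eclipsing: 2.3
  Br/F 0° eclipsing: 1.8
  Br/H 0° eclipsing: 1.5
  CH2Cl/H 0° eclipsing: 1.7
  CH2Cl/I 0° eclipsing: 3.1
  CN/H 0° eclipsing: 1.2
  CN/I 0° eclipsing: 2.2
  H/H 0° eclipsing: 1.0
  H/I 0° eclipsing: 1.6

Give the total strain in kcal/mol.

5.4 kcal/mol

This conformer (eclipsed): CH2Cl(0°)/H(0°) eclipsed 1.7; CN(120°)/I(120°) eclipsed 2.2; H(240°)/Br(240°) eclipsed 1.5 → 5.4 kcal/mol.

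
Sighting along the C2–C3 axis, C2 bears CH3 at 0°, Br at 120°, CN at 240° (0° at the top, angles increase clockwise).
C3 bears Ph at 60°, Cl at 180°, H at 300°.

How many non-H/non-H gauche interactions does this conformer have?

Non-H gauche pairs: CH3(0°)/Ph(60°); Br(120°)/Ph(60°); Br(120°)/Cl(180°); CN(240°)/Cl(180°) — 4 interactions.

4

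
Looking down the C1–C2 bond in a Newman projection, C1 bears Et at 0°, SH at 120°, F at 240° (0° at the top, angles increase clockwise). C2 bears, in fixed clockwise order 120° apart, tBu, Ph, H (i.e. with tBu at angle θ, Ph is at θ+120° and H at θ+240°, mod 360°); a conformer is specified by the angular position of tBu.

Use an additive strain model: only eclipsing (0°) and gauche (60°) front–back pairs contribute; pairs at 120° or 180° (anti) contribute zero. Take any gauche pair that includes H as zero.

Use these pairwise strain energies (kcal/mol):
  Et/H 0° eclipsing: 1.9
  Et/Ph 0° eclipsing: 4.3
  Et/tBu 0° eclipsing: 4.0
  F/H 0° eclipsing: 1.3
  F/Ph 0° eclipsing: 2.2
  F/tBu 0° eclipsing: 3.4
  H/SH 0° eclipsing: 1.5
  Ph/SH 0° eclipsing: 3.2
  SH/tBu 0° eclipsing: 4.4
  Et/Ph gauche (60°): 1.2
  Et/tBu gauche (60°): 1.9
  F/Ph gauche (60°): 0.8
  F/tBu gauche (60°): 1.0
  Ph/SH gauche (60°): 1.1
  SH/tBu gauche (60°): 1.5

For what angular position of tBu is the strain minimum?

180°

tBu at 0° (eclipsed): Et–tBu eclipsed, SH–Ph eclipsed, F–H eclipsed; 4.0 + 3.2 + 1.3 = 8.5 kcal/mol.
tBu at 60° (staggered): Et–tBu gauche, SH–tBu gauche, SH–Ph gauche, F–Ph gauche; 1.9 + 1.5 + 1.1 + 0.8 = 5.3 kcal/mol.
tBu at 120° (eclipsed): Et–H eclipsed, SH–tBu eclipsed, F–Ph eclipsed; 1.9 + 4.4 + 2.2 = 8.5 kcal/mol.
tBu at 180° (staggered): Et–Ph gauche, SH–tBu gauche, F–tBu gauche, F–Ph gauche; 1.2 + 1.5 + 1.0 + 0.8 = 4.5 kcal/mol.
tBu at 240° (eclipsed): Et–Ph eclipsed, SH–H eclipsed, F–tBu eclipsed; 4.3 + 1.5 + 3.4 = 9.2 kcal/mol.
tBu at 300° (staggered): Et–tBu gauche, Et–Ph gauche, SH–Ph gauche, F–tBu gauche; 1.9 + 1.2 + 1.1 + 1.0 = 5.2 kcal/mol.
The minimum (4.5 kcal/mol) occurs with tBu at 180°.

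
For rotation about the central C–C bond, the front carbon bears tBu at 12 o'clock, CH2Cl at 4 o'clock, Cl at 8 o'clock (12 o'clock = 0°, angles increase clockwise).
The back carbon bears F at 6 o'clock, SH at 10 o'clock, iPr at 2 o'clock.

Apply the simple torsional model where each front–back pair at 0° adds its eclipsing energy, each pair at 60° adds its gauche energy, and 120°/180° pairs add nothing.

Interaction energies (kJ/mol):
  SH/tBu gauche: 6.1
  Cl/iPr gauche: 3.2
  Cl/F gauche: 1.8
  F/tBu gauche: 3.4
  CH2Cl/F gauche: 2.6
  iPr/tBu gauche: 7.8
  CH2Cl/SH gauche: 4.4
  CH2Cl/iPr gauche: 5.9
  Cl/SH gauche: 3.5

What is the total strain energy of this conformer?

27.7 kJ/mol

This conformer (staggered): tBu(0°)/SH(300°) gauche 6.1; tBu(0°)/iPr(60°) gauche 7.8; CH2Cl(120°)/F(180°) gauche 2.6; CH2Cl(120°)/iPr(60°) gauche 5.9; Cl(240°)/F(180°) gauche 1.8; Cl(240°)/SH(300°) gauche 3.5 → 27.7 kJ/mol.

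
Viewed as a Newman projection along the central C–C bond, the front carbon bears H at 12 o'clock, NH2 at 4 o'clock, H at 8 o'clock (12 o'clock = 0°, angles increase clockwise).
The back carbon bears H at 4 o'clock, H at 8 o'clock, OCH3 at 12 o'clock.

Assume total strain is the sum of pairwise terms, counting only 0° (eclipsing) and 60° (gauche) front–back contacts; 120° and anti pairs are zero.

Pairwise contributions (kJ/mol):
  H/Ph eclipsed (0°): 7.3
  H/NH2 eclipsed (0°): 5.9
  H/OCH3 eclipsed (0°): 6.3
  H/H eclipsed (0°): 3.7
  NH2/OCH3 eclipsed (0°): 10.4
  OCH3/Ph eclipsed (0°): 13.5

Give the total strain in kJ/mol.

This conformer is eclipsed. H at 0° is eclipsed with OCH3 at 0° (6.3); NH2 at 120° is eclipsed with H at 120° (5.9); H at 240° is eclipsed with H at 240° (3.7). Total 15.9 kJ/mol.

15.9 kJ/mol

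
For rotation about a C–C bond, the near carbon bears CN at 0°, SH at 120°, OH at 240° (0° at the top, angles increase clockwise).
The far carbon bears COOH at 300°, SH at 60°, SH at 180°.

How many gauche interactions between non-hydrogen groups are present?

6

Non-H gauche pairs: CN(0°)/COOH(300°); CN(0°)/SH(60°); SH(120°)/SH(60°); SH(120°)/SH(180°); OH(240°)/COOH(300°); OH(240°)/SH(180°) — 6 interactions.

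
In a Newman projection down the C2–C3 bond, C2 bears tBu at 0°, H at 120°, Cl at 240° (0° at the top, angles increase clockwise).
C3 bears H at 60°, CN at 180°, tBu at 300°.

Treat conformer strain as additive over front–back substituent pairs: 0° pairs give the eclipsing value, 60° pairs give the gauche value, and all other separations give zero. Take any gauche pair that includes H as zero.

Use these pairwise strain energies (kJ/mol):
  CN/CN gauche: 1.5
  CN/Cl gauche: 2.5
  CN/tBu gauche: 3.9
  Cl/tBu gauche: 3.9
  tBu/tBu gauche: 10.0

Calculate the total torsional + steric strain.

This conformer is staggered. tBu at 0° is gauche with tBu at 300° (10.0); Cl at 240° is gauche with CN at 180° (2.5); Cl at 240° is gauche with tBu at 300° (3.9). Total 16.4 kJ/mol.

16.4 kJ/mol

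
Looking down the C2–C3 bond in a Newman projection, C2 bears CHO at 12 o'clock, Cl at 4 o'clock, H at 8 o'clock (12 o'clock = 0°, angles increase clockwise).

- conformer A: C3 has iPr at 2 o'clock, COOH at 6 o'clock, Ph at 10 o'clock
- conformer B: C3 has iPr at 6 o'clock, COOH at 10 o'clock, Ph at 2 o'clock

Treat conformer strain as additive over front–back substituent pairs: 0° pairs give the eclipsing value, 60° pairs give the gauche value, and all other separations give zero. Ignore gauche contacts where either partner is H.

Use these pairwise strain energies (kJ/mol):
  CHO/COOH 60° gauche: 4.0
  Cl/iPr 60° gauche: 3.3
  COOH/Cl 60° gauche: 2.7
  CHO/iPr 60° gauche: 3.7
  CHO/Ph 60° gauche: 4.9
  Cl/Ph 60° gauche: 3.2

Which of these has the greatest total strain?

B

A (staggered): CHO(0°)/iPr(60°) gauche 3.7; CHO(0°)/Ph(300°) gauche 4.9; Cl(120°)/iPr(60°) gauche 3.3; Cl(120°)/COOH(180°) gauche 2.7 → 14.6 kJ/mol.
B (staggered): CHO(0°)/COOH(300°) gauche 4.0; CHO(0°)/Ph(60°) gauche 4.9; Cl(120°)/iPr(180°) gauche 3.3; Cl(120°)/Ph(60°) gauche 3.2 → 15.4 kJ/mol.
B has the highest total (15.4 kJ/mol).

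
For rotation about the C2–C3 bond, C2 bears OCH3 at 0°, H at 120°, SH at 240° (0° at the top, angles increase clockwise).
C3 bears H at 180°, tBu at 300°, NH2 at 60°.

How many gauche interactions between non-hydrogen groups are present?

3

Non-H gauche pairs: OCH3(0°)/tBu(300°); OCH3(0°)/NH2(60°); SH(240°)/tBu(300°) — 3 interactions.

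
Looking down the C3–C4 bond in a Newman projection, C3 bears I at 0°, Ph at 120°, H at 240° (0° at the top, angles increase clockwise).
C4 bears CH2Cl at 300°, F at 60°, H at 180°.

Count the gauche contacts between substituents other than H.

Non-H gauche pairs: I(0°)/CH2Cl(300°); I(0°)/F(60°); Ph(120°)/F(60°) — 3 interactions.

3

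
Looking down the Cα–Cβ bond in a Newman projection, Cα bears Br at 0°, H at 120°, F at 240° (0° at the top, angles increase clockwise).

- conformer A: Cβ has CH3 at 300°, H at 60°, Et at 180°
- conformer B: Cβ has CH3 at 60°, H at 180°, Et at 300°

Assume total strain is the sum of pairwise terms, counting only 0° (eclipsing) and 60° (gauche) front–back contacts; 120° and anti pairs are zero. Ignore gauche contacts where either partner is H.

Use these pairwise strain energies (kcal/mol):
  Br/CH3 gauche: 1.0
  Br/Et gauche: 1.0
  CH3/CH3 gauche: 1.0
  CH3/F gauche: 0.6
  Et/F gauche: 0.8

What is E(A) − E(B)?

A (staggered): Br(0°)/CH3(300°) gauche 1.0; F(240°)/CH3(300°) gauche 0.6; F(240°)/Et(180°) gauche 0.8 → 2.4 kcal/mol.
B (staggered): Br(0°)/CH3(60°) gauche 1.0; Br(0°)/Et(300°) gauche 1.0; F(240°)/Et(300°) gauche 0.8 → 2.8 kcal/mol.
E(A) − E(B) = 2.4 − 2.8 = -0.4 kcal/mol.

-0.4 kcal/mol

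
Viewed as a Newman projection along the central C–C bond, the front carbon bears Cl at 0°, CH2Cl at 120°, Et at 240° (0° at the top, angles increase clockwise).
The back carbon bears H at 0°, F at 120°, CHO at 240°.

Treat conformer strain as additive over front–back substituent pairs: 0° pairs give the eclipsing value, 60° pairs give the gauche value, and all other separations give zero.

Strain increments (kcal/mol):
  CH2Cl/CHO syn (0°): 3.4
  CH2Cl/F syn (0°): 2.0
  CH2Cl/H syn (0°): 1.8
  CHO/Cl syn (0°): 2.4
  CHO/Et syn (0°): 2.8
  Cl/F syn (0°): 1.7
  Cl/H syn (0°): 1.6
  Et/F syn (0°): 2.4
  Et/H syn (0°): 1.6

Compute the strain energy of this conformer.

This conformer (eclipsed): Cl(0°)/H(0°) eclipsed 1.6; CH2Cl(120°)/F(120°) eclipsed 2.0; Et(240°)/CHO(240°) eclipsed 2.8 → 6.4 kcal/mol.

6.4 kcal/mol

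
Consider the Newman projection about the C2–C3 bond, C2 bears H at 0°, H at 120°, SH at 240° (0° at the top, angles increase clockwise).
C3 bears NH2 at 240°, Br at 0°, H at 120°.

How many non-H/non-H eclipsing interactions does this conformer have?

1

Non-H eclipsing pairs: SH(240°)/NH2(240°) — 1 interaction.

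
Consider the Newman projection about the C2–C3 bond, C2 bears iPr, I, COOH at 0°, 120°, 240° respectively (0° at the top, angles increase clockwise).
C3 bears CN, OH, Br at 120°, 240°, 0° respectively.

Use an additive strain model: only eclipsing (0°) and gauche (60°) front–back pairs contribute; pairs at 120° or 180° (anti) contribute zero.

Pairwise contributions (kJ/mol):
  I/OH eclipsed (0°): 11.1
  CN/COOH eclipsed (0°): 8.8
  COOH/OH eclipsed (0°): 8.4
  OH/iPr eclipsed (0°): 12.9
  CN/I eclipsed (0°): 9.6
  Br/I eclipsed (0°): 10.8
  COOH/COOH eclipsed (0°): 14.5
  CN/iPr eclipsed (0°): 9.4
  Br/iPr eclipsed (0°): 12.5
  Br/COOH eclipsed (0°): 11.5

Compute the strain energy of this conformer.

30.5 kJ/mol

This conformer is eclipsed. iPr at 0° is eclipsed with Br at 0° (12.5); I at 120° is eclipsed with CN at 120° (9.6); COOH at 240° is eclipsed with OH at 240° (8.4). Total 30.5 kJ/mol.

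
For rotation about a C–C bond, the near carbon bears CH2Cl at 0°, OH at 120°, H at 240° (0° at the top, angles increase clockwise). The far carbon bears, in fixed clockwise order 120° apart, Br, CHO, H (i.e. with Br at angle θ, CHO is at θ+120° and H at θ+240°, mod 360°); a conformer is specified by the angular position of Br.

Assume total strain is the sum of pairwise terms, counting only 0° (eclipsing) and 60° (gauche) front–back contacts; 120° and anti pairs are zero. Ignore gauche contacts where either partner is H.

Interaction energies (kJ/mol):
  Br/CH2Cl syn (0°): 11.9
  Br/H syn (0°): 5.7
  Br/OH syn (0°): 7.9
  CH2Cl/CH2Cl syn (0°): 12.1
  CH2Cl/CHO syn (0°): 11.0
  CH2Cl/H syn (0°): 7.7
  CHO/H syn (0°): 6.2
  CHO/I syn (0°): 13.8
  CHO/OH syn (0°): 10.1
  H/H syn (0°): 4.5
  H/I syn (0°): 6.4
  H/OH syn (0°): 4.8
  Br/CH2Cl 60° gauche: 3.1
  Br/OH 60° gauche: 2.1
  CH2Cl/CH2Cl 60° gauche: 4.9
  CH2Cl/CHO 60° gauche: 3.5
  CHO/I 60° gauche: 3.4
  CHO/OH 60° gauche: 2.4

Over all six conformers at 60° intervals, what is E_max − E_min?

20.9 kJ/mol

Br at 0° (eclipsed): CH2Cl–Br eclipsed, OH–CHO eclipsed, H–H eclipsed; 11.9 + 10.1 + 4.5 = 26.5 kJ/mol.
Br at 60° (staggered): CH2Cl–Br gauche, OH–Br gauche, OH–CHO gauche; 3.1 + 2.1 + 2.4 = 7.6 kJ/mol.
Br at 120° (eclipsed): CH2Cl–H eclipsed, OH–Br eclipsed, H–CHO eclipsed; 7.7 + 7.9 + 6.2 = 21.8 kJ/mol.
Br at 180° (staggered): CH2Cl–CHO gauche, OH–Br gauche; 3.5 + 2.1 = 5.6 kJ/mol.
Br at 240° (eclipsed): CH2Cl–CHO eclipsed, OH–H eclipsed, H–Br eclipsed; 11.0 + 4.8 + 5.7 = 21.5 kJ/mol.
Br at 300° (staggered): CH2Cl–Br gauche, CH2Cl–CHO gauche, OH–CHO gauche; 3.1 + 3.5 + 2.4 = 9.0 kJ/mol.
Max at 0° (26.5 kJ/mol), min at 180° (5.6 kJ/mol); barrier = 20.9 kJ/mol.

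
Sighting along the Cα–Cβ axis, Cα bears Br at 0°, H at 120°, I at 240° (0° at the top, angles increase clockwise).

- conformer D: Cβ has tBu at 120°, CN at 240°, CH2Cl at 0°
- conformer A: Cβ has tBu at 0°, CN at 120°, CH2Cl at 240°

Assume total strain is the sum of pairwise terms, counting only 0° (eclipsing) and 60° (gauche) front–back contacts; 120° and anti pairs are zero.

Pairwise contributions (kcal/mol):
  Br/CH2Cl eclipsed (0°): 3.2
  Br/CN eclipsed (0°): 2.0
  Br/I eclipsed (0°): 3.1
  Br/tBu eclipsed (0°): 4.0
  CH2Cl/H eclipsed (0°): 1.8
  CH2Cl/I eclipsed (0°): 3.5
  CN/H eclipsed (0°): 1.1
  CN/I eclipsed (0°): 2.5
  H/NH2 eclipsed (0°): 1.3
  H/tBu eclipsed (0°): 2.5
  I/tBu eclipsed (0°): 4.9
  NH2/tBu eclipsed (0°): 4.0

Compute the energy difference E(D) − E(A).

D (eclipsed): Br(0°)/CH2Cl(0°) eclipsed 3.2; H(120°)/tBu(120°) eclipsed 2.5; I(240°)/CN(240°) eclipsed 2.5 → 8.2 kcal/mol.
A (eclipsed): Br(0°)/tBu(0°) eclipsed 4.0; H(120°)/CN(120°) eclipsed 1.1; I(240°)/CH2Cl(240°) eclipsed 3.5 → 8.6 kcal/mol.
E(D) − E(A) = 8.2 − 8.6 = -0.4 kcal/mol.

-0.4 kcal/mol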